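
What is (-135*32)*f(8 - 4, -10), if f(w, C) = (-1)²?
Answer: -4320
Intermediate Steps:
f(w, C) = 1
(-135*32)*f(8 - 4, -10) = -135*32*1 = -4320*1 = -4320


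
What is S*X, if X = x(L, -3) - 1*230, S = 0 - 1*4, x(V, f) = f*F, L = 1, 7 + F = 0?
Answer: 836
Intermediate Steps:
F = -7 (F = -7 + 0 = -7)
x(V, f) = -7*f (x(V, f) = f*(-7) = -7*f)
S = -4 (S = 0 - 4 = -4)
X = -209 (X = -7*(-3) - 1*230 = 21 - 230 = -209)
S*X = -4*(-209) = 836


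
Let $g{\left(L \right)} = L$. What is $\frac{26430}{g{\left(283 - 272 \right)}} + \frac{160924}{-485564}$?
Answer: $\frac{3207921589}{1335301} \approx 2402.4$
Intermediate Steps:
$\frac{26430}{g{\left(283 - 272 \right)}} + \frac{160924}{-485564} = \frac{26430}{283 - 272} + \frac{160924}{-485564} = \frac{26430}{11} + 160924 \left(- \frac{1}{485564}\right) = 26430 \cdot \frac{1}{11} - \frac{40231}{121391} = \frac{26430}{11} - \frac{40231}{121391} = \frac{3207921589}{1335301}$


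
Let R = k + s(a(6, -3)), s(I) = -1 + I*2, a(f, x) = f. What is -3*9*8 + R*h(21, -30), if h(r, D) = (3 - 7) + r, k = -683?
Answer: -11640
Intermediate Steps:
s(I) = -1 + 2*I
h(r, D) = -4 + r
R = -672 (R = -683 + (-1 + 2*6) = -683 + (-1 + 12) = -683 + 11 = -672)
-3*9*8 + R*h(21, -30) = -3*9*8 - 672*(-4 + 21) = -27*8 - 672*17 = -216 - 11424 = -11640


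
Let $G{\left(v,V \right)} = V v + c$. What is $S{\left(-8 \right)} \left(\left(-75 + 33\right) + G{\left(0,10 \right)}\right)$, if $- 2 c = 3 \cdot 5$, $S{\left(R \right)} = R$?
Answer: $396$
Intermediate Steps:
$c = - \frac{15}{2}$ ($c = - \frac{3 \cdot 5}{2} = \left(- \frac{1}{2}\right) 15 = - \frac{15}{2} \approx -7.5$)
$G{\left(v,V \right)} = - \frac{15}{2} + V v$ ($G{\left(v,V \right)} = V v - \frac{15}{2} = - \frac{15}{2} + V v$)
$S{\left(-8 \right)} \left(\left(-75 + 33\right) + G{\left(0,10 \right)}\right) = - 8 \left(\left(-75 + 33\right) + \left(- \frac{15}{2} + 10 \cdot 0\right)\right) = - 8 \left(-42 + \left(- \frac{15}{2} + 0\right)\right) = - 8 \left(-42 - \frac{15}{2}\right) = \left(-8\right) \left(- \frac{99}{2}\right) = 396$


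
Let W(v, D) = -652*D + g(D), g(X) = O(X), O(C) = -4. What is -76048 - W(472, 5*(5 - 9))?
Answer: -89084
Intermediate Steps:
g(X) = -4
W(v, D) = -4 - 652*D (W(v, D) = -652*D - 4 = -4 - 652*D)
-76048 - W(472, 5*(5 - 9)) = -76048 - (-4 - 3260*(5 - 9)) = -76048 - (-4 - 3260*(-4)) = -76048 - (-4 - 652*(-20)) = -76048 - (-4 + 13040) = -76048 - 1*13036 = -76048 - 13036 = -89084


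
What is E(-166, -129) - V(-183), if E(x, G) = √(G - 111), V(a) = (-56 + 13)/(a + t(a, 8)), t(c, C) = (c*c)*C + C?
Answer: 43/267737 + 4*I*√15 ≈ 0.00016061 + 15.492*I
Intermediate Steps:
t(c, C) = C + C*c² (t(c, C) = c²*C + C = C*c² + C = C + C*c²)
V(a) = -43/(8 + a + 8*a²) (V(a) = (-56 + 13)/(a + 8*(1 + a²)) = -43/(a + (8 + 8*a²)) = -43/(8 + a + 8*a²))
E(x, G) = √(-111 + G)
E(-166, -129) - V(-183) = √(-111 - 129) - (-43)/(8 - 183 + 8*(-183)²) = √(-240) - (-43)/(8 - 183 + 8*33489) = 4*I*√15 - (-43)/(8 - 183 + 267912) = 4*I*√15 - (-43)/267737 = 4*I*√15 - 1*(-43/267737) = 4*I*√15 + 43/267737 = 43/267737 + 4*I*√15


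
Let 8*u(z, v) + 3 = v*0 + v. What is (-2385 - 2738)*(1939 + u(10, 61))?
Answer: -39882555/4 ≈ -9.9706e+6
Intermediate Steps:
u(z, v) = -3/8 + v/8 (u(z, v) = -3/8 + (v*0 + v)/8 = -3/8 + (0 + v)/8 = -3/8 + v/8)
(-2385 - 2738)*(1939 + u(10, 61)) = (-2385 - 2738)*(1939 + (-3/8 + (1/8)*61)) = -5123*(1939 + (-3/8 + 61/8)) = -5123*(1939 + 29/4) = -5123*7785/4 = -39882555/4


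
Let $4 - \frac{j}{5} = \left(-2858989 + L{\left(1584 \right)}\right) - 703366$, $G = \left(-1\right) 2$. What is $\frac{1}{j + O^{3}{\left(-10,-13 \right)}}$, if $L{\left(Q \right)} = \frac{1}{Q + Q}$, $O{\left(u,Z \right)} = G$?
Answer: $\frac{3168}{56427741211} \approx 5.6143 \cdot 10^{-8}$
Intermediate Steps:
$G = -2$
$O{\left(u,Z \right)} = -2$
$L{\left(Q \right)} = \frac{1}{2 Q}$
$j = \frac{56427766555}{3168}$ ($j = 20 - 5 \left(\left(-2858989 + \frac{1}{2 \cdot 1584}\right) - 703366\right) = 20 - 5 \left(\left(-2858989 + \frac{1}{2} \cdot \frac{1}{1584}\right) - 703366\right) = 20 - 5 \left(\left(-2858989 + \frac{1}{3168}\right) - 703366\right) = 20 - 5 \left(- \frac{9057277151}{3168} - 703366\right) = 20 - - \frac{56427703195}{3168} = 20 + \frac{56427703195}{3168} = \frac{56427766555}{3168} \approx 1.7812 \cdot 10^{7}$)
$\frac{1}{j + O^{3}{\left(-10,-13 \right)}} = \frac{1}{\frac{56427766555}{3168} + \left(-2\right)^{3}} = \frac{1}{\frac{56427766555}{3168} - 8} = \frac{1}{\frac{56427741211}{3168}} = \frac{3168}{56427741211}$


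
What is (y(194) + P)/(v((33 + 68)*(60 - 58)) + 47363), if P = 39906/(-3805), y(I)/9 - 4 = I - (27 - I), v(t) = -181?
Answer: 12459519/179527510 ≈ 0.069402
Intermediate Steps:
y(I) = -207 + 18*I (y(I) = 36 + 9*(I - (27 - I)) = 36 + 9*(I + (-27 + I)) = 36 + 9*(-27 + 2*I) = 36 + (-243 + 18*I) = -207 + 18*I)
P = -39906/3805 (P = 39906*(-1/3805) = -39906/3805 ≈ -10.488)
(y(194) + P)/(v((33 + 68)*(60 - 58)) + 47363) = ((-207 + 18*194) - 39906/3805)/(-181 + 47363) = ((-207 + 3492) - 39906/3805)/47182 = (3285 - 39906/3805)*(1/47182) = (12459519/3805)*(1/47182) = 12459519/179527510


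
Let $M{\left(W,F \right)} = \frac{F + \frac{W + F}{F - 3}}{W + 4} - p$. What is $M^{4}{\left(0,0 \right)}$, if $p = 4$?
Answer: $256$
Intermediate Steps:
$M{\left(W,F \right)} = -4 + \frac{F + \frac{F + W}{-3 + F}}{4 + W}$ ($M{\left(W,F \right)} = \frac{F + \frac{W + F}{F - 3}}{W + 4} - 4 = \frac{F + \frac{F + W}{-3 + F}}{4 + W} - 4 = -4 + \frac{F + \frac{F + W}{-3 + F}}{4 + W}$)
$M^{4}{\left(0,0 \right)} = \left(\frac{48 + 0^{2} - 0 + 13 \cdot 0 - 0 \cdot 0}{-12 - 0 + 4 \cdot 0 + 0 \cdot 0}\right)^{4} = \left(\frac{48 + 0 + 0 + 0 + 0}{-12 + 0 + 0 + 0}\right)^{4} = \left(\frac{1}{-12} \cdot 48\right)^{4} = \left(\left(- \frac{1}{12}\right) 48\right)^{4} = \left(-4\right)^{4} = 256$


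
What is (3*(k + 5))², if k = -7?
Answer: 36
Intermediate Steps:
(3*(k + 5))² = (3*(-7 + 5))² = (3*(-2))² = (-6)² = 36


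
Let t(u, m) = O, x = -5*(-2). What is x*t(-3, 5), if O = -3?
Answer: -30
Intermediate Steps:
x = 10
t(u, m) = -3
x*t(-3, 5) = 10*(-3) = -30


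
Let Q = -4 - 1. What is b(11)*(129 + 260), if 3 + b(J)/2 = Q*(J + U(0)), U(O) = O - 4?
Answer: -29564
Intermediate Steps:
U(O) = -4 + O
Q = -5
b(J) = 34 - 10*J (b(J) = -6 + 2*(-5*(J + (-4 + 0))) = -6 + 2*(-5*(J - 4)) = -6 + 2*(-5*(-4 + J)) = -6 + 2*(20 - 5*J) = -6 + (40 - 10*J) = 34 - 10*J)
b(11)*(129 + 260) = (34 - 10*11)*(129 + 260) = (34 - 110)*389 = -76*389 = -29564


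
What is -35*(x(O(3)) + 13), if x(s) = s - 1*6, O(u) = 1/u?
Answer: -770/3 ≈ -256.67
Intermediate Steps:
x(s) = -6 + s (x(s) = s - 6 = -6 + s)
-35*(x(O(3)) + 13) = -35*((-6 + 1/3) + 13) = -35*((-6 + ⅓) + 13) = -35*(-17/3 + 13) = -35*22/3 = -770/3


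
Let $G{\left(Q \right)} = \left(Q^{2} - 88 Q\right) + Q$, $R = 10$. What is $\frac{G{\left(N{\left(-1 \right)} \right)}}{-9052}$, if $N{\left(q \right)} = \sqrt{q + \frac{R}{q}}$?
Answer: $\frac{11}{9052} + \frac{87 i \sqrt{11}}{9052} \approx 0.0012152 + 0.031877 i$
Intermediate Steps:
$N{\left(q \right)} = \sqrt{q + \frac{10}{q}}$
$G{\left(Q \right)} = Q^{2} - 87 Q$
$\frac{G{\left(N{\left(-1 \right)} \right)}}{-9052} = \frac{\sqrt{-1 + \frac{10}{-1}} \left(-87 + \sqrt{-1 + \frac{10}{-1}}\right)}{-9052} = \sqrt{-1 + 10 \left(-1\right)} \left(-87 + \sqrt{-1 + 10 \left(-1\right)}\right) \left(- \frac{1}{9052}\right) = \sqrt{-1 - 10} \left(-87 + \sqrt{-1 - 10}\right) \left(- \frac{1}{9052}\right) = \sqrt{-11} \left(-87 + \sqrt{-11}\right) \left(- \frac{1}{9052}\right) = i \sqrt{11} \left(-87 + i \sqrt{11}\right) \left(- \frac{1}{9052}\right) = - \frac{i \sqrt{11} \left(-87 + i \sqrt{11}\right)}{9052}$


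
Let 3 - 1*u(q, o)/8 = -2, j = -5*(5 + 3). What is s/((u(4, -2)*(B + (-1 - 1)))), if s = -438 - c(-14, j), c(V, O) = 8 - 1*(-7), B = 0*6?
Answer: 453/80 ≈ 5.6625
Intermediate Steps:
j = -40 (j = -5*8 = -40)
B = 0
u(q, o) = 40 (u(q, o) = 24 - 8*(-2) = 24 + 16 = 40)
c(V, O) = 15 (c(V, O) = 8 + 7 = 15)
s = -453 (s = -438 - 1*15 = -438 - 15 = -453)
s/((u(4, -2)*(B + (-1 - 1)))) = -453*1/(40*(0 + (-1 - 1))) = -453*1/(40*(0 - 2)) = -453/(40*(-2)) = -453/(-80) = -453*(-1/80) = 453/80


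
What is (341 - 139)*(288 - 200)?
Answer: 17776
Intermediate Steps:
(341 - 139)*(288 - 200) = 202*88 = 17776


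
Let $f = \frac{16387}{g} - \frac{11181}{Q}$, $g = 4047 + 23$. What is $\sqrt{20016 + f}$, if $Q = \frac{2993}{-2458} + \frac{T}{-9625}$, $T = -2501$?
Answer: $\frac{9 \sqrt{369792179682101434128090}}{30742293230} \approx 178.03$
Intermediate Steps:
$Q = - \frac{22660167}{23658250}$ ($Q = \frac{2993}{-2458} - \frac{2501}{-9625} = 2993 \left(- \frac{1}{2458}\right) - - \frac{2501}{9625} = - \frac{2993}{2458} + \frac{2501}{9625} = - \frac{22660167}{23658250} \approx -0.95781$)
$g = 4070$
$f = \frac{358993169228043}{30742293230}$ ($f = \frac{16387}{4070} - \frac{11181}{- \frac{22660167}{23658250}} = 16387 \cdot \frac{1}{4070} - - \frac{88174297750}{7553389} = \frac{16387}{4070} + \frac{88174297750}{7553389} = \frac{358993169228043}{30742293230} \approx 11678.0$)
$\sqrt{20016 + f} = \sqrt{20016 + \frac{358993169228043}{30742293230}} = \sqrt{\frac{974330910519723}{30742293230}} = \frac{9 \sqrt{369792179682101434128090}}{30742293230}$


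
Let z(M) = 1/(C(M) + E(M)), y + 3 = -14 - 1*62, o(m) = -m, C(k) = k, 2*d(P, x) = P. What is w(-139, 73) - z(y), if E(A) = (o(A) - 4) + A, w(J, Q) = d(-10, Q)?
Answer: -414/83 ≈ -4.9880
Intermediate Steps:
d(P, x) = P/2
w(J, Q) = -5 (w(J, Q) = (1/2)*(-10) = -5)
E(A) = -4 (E(A) = (-A - 4) + A = (-4 - A) + A = -4)
y = -79 (y = -3 + (-14 - 1*62) = -3 + (-14 - 62) = -3 - 76 = -79)
z(M) = 1/(-4 + M) (z(M) = 1/(M - 4) = 1/(-4 + M))
w(-139, 73) - z(y) = -5 - 1/(-4 - 79) = -5 - 1/(-83) = -5 - 1*(-1/83) = -5 + 1/83 = -414/83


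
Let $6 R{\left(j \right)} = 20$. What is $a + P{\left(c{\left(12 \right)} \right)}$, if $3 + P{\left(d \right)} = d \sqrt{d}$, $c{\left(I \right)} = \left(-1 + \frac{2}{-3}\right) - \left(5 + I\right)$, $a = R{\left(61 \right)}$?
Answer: $\frac{1}{3} - \frac{112 i \sqrt{42}}{9} \approx 0.33333 - 80.649 i$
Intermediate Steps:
$R{\left(j \right)} = \frac{10}{3}$ ($R{\left(j \right)} = \frac{1}{6} \cdot 20 = \frac{10}{3}$)
$a = \frac{10}{3} \approx 3.3333$
$c{\left(I \right)} = - \frac{20}{3} - I$ ($c{\left(I \right)} = \left(-1 + 2 \left(- \frac{1}{3}\right)\right) - \left(5 + I\right) = \left(-1 - \frac{2}{3}\right) - \left(5 + I\right) = - \frac{5}{3} - \left(5 + I\right) = - \frac{20}{3} - I$)
$P{\left(d \right)} = -3 + d^{\frac{3}{2}}$ ($P{\left(d \right)} = -3 + d \sqrt{d} = -3 + d^{\frac{3}{2}}$)
$a + P{\left(c{\left(12 \right)} \right)} = \frac{10}{3} - \left(3 - \left(- \frac{20}{3} - 12\right)^{\frac{3}{2}}\right) = \frac{10}{3} - \left(3 - \left(- \frac{56}{3}\right)^{\frac{3}{2}}\right) = \frac{10}{3} - \left(3 + \frac{112 i \sqrt{42}}{9}\right) = \frac{1}{3} - \frac{112 i \sqrt{42}}{9}$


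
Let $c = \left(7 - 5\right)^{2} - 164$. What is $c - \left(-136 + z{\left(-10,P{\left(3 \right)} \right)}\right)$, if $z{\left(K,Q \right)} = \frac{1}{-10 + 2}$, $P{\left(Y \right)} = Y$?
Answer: $- \frac{191}{8} \approx -23.875$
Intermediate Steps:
$z{\left(K,Q \right)} = - \frac{1}{8}$ ($z{\left(K,Q \right)} = \frac{1}{-8} = - \frac{1}{8}$)
$c = -160$ ($c = \left(7 - 5\right)^{2} - 164 = 2^{2} - 164 = 4 - 164 = -160$)
$c - \left(-136 + z{\left(-10,P{\left(3 \right)} \right)}\right) = -160 + \left(136 - - \frac{1}{8}\right) = -160 + \left(136 + \frac{1}{8}\right) = -160 + \frac{1089}{8} = - \frac{191}{8}$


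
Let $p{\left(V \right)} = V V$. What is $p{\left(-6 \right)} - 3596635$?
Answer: $-3596599$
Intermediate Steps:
$p{\left(V \right)} = V^{2}$
$p{\left(-6 \right)} - 3596635 = \left(-6\right)^{2} - 3596635 = 36 - 3596635 = -3596599$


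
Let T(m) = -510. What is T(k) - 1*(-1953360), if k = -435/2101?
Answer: 1952850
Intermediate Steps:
k = -435/2101 (k = -435*1/2101 = -435/2101 ≈ -0.20704)
T(k) - 1*(-1953360) = -510 - 1*(-1953360) = -510 + 1953360 = 1952850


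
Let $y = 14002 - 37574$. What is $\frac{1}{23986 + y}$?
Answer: $\frac{1}{414} \approx 0.0024155$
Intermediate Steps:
$y = -23572$ ($y = 14002 - 37574 = -23572$)
$\frac{1}{23986 + y} = \frac{1}{23986 - 23572} = \frac{1}{414}$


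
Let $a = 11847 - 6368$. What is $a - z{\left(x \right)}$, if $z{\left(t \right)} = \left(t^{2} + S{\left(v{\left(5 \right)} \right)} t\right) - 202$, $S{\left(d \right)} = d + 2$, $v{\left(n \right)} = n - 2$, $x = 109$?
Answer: $-6745$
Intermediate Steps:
$v{\left(n \right)} = -2 + n$ ($v{\left(n \right)} = n - 2 = -2 + n$)
$S{\left(d \right)} = 2 + d$
$z{\left(t \right)} = -202 + t^{2} + 5 t$ ($z{\left(t \right)} = \left(t^{2} + \left(2 + \left(-2 + 5\right)\right) t\right) - 202 = \left(t^{2} + \left(2 + 3\right) t\right) - 202 = \left(t^{2} + 5 t\right) - 202 = -202 + t^{2} + 5 t$)
$a = 5479$
$a - z{\left(x \right)} = 5479 - \left(-202 + 109^{2} + 5 \cdot 109\right) = 5479 - \left(-202 + 11881 + 545\right) = 5479 - 12224 = -6745$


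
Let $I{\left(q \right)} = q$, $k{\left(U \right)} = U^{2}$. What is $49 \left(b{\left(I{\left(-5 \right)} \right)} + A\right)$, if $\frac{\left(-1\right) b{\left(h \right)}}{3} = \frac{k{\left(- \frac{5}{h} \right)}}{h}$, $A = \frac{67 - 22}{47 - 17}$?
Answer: $\frac{1029}{10} \approx 102.9$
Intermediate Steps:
$A = \frac{3}{2}$ ($A = \frac{45}{30} = 45 \cdot \frac{1}{30} = \frac{3}{2} \approx 1.5$)
$b{\left(h \right)} = - \frac{75}{h^{3}}$ ($b{\left(h \right)} = - 3 \frac{\left(- \frac{5}{h}\right)^{2}}{h} = - 3 \frac{25 \frac{1}{h^{2}}}{h} = - 3 \frac{25}{h^{3}} = - \frac{75}{h^{3}}$)
$49 \left(b{\left(I{\left(-5 \right)} \right)} + A\right) = 49 \left(- \frac{75}{-125} + \frac{3}{2}\right) = 49 \left(\left(-75\right) \left(- \frac{1}{125}\right) + \frac{3}{2}\right) = 49 \left(\frac{3}{5} + \frac{3}{2}\right) = 49 \cdot \frac{21}{10} = \frac{1029}{10}$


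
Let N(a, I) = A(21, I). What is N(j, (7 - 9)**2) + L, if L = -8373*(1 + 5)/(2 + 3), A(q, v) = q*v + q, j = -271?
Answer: -49713/5 ≈ -9942.6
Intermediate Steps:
A(q, v) = q + q*v
N(a, I) = 21 + 21*I (N(a, I) = 21*(1 + I) = 21 + 21*I)
L = -50238/5 ≈ -10048.
N(j, (7 - 9)**2) + L = (21 + 21*(7 - 9)**2) - 50238/5 = (21 + 21*(-2)**2) - 50238/5 = (21 + 21*4) - 50238/5 = (21 + 84) - 50238/5 = 105 - 50238/5 = -49713/5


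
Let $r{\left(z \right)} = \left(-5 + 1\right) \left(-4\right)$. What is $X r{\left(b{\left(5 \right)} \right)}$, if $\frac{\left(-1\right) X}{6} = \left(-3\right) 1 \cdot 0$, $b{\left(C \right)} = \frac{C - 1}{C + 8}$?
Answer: $0$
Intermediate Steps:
$b{\left(C \right)} = \frac{-1 + C}{8 + C}$
$r{\left(z \right)} = 16$ ($r{\left(z \right)} = \left(-4\right) \left(-4\right) = 16$)
$X = 0$ ($X = - 6 \left(-3\right) 1 \cdot 0 = - 6 \left(\left(-3\right) 0\right) = \left(-6\right) 0 = 0$)
$X r{\left(b{\left(5 \right)} \right)} = 0 \cdot 16 = 0$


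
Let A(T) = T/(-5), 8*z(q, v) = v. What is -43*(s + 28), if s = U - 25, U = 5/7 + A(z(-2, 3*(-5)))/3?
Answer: -9245/56 ≈ -165.09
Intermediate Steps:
z(q, v) = v/8
A(T) = -T/5 (A(T) = T*(-1/5) = -T/5)
U = 47/56 (U = 5/7 - 3*(-5)/40/3 = 5*(1/7) - (-15)/40*(1/3) = 5/7 - 1/5*(-15/8)*(1/3) = 5/7 + (3/8)*(1/3) = 5/7 + 1/8 = 47/56 ≈ 0.83929)
s = -1353/56 (s = 47/56 - 25 = -1353/56 ≈ -24.161)
-43*(s + 28) = -43*(-1353/56 + 28) = -43*215/56 = -9245/56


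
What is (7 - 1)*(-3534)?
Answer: -21204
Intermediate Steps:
(7 - 1)*(-3534) = 6*(-3534) = -21204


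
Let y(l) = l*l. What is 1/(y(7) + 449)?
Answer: 1/498 ≈ 0.0020080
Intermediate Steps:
y(l) = l²
1/(y(7) + 449) = 1/(7² + 449) = 1/(49 + 449) = 1/498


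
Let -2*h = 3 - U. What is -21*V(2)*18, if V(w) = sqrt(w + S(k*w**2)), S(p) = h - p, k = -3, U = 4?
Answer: -189*sqrt(58) ≈ -1439.4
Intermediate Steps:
h = 1/2 (h = -(3 - 1*4)/2 = -(3 - 4)/2 = -1/2*(-1) = 1/2 ≈ 0.50000)
S(p) = 1/2 - p
V(w) = sqrt(1/2 + w + 3*w**2) (V(w) = sqrt(w + (1/2 - (-3)*w**2)) = sqrt(w + (1/2 + 3*w**2)) = sqrt(1/2 + w + 3*w**2))
-21*V(2)*18 = -21*sqrt(2 + 4*2 + 12*2**2)/2*18 = -21*sqrt(2 + 8 + 12*4)/2*18 = -21*sqrt(2 + 8 + 48)/2*18 = -21*sqrt(58)/2*18 = -189*sqrt(58)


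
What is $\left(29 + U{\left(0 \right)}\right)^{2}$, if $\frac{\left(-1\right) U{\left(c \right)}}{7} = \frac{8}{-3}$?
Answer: $\frac{20449}{9} \approx 2272.1$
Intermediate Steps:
$U{\left(c \right)} = \frac{56}{3}$ ($U{\left(c \right)} = - 7 \frac{8}{-3} = - 7 \cdot 8 \left(- \frac{1}{3}\right) = \left(-7\right) \left(- \frac{8}{3}\right) = \frac{56}{3}$)
$\left(29 + U{\left(0 \right)}\right)^{2} = \left(29 + \frac{56}{3}\right)^{2} = \left(\frac{143}{3}\right)^{2} = \frac{20449}{9}$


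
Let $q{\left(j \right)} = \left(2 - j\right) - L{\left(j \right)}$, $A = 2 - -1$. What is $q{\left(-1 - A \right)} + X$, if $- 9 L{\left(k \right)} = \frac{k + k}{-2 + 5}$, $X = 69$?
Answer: $\frac{2017}{27} \approx 74.704$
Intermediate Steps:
$A = 3$ ($A = 2 + 1 = 3$)
$L{\left(k \right)} = - \frac{2 k}{27}$ ($L{\left(k \right)} = - \frac{\left(k + k\right) \frac{1}{-2 + 5}}{9} = - \frac{2 k \frac{1}{3}}{9} = - \frac{\frac{2}{3} k}{9} = - \frac{2 k}{27}$)
$q{\left(j \right)} = 2 - \frac{25 j}{27}$ ($q{\left(j \right)} = \left(2 - j\right) - - \frac{2 j}{27} = \left(2 - j\right) + \frac{2 j}{27} = 2 - \frac{25 j}{27}$)
$q{\left(-1 - A \right)} + X = \left(2 - \frac{25 \left(-1 - 3\right)}{27}\right) + 69 = \left(2 - - \frac{100}{27}\right) + 69 = \left(2 + \frac{100}{27}\right) + 69 = \frac{154}{27} + 69 = \frac{2017}{27}$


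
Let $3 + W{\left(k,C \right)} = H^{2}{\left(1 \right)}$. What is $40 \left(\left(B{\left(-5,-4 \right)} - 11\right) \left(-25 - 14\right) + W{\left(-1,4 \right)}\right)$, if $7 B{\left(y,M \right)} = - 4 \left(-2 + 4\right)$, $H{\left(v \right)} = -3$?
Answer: $\frac{134280}{7} \approx 19183.0$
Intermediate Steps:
$B{\left(y,M \right)} = - \frac{8}{7}$ ($B{\left(y,M \right)} = \frac{\left(-4\right) \left(-2 + 4\right)}{7} = \frac{\left(-4\right) 2}{7} = \frac{1}{7} \left(-8\right) = - \frac{8}{7}$)
$W{\left(k,C \right)} = 6$ ($W{\left(k,C \right)} = -3 + \left(-3\right)^{2} = -3 + 9 = 6$)
$40 \left(\left(B{\left(-5,-4 \right)} - 11\right) \left(-25 - 14\right) + W{\left(-1,4 \right)}\right) = 40 \left(\left(- \frac{8}{7} - 11\right) \left(-25 - 14\right) + 6\right) = 40 \left(\left(- \frac{85}{7}\right) \left(-39\right) + 6\right) = 40 \left(\frac{3315}{7} + 6\right) = 40 \cdot \frac{3357}{7} = \frac{134280}{7}$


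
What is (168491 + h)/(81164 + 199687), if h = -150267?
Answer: 18224/280851 ≈ 0.064888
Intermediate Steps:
(168491 + h)/(81164 + 199687) = (168491 - 150267)/(81164 + 199687) = 18224/280851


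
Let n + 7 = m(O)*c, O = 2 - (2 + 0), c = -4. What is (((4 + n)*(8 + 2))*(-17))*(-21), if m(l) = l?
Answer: -10710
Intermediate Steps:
O = 0 (O = 2 - 1*2 = 2 - 2 = 0)
n = -7 (n = -7 + 0*(-4) = -7 + 0 = -7)
(((4 + n)*(8 + 2))*(-17))*(-21) = (((4 - 7)*(8 + 2))*(-17))*(-21) = (-3*10*(-17))*(-21) = -30*(-17)*(-21) = 510*(-21) = -10710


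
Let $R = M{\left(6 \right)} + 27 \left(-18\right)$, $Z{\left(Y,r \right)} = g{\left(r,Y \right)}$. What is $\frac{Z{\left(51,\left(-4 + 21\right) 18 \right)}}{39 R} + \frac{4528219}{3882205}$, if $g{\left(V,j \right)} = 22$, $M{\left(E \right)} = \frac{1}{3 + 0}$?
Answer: $\frac{85683587569}{73532844905} \approx 1.1652$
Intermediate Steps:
$M{\left(E \right)} = \frac{1}{3}$
$Z{\left(Y,r \right)} = 22$
$R = - \frac{1457}{3}$ ($R = \frac{1}{3} + 27 \left(-18\right) = \frac{1}{3} - 486 = - \frac{1457}{3} \approx -485.67$)
$\frac{Z{\left(51,\left(-4 + 21\right) 18 \right)}}{39 R} + \frac{4528219}{3882205} = \frac{22}{39 \left(- \frac{1457}{3}\right)} + \frac{4528219}{3882205} = \frac{22}{-18941} + 4528219 \cdot \frac{1}{3882205} = 22 \left(- \frac{1}{18941}\right) + \frac{4528219}{3882205} = - \frac{22}{18941} + \frac{4528219}{3882205} = \frac{85683587569}{73532844905}$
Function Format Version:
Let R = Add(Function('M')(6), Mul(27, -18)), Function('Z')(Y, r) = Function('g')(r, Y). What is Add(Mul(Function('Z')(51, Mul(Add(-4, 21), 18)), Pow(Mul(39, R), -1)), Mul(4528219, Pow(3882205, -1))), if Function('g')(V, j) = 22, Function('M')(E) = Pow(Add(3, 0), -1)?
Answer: Rational(85683587569, 73532844905) ≈ 1.1652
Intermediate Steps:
Function('M')(E) = Rational(1, 3) (Function('M')(E) = Pow(3, -1) = Rational(1, 3))
Function('Z')(Y, r) = 22
R = Rational(-1457, 3) (R = Add(Rational(1, 3), Mul(27, -18)) = Add(Rational(1, 3), -486) = Rational(-1457, 3) ≈ -485.67)
Add(Mul(Function('Z')(51, Mul(Add(-4, 21), 18)), Pow(Mul(39, R), -1)), Mul(4528219, Pow(3882205, -1))) = Add(Mul(22, Pow(Mul(39, Rational(-1457, 3)), -1)), Mul(4528219, Pow(3882205, -1))) = Add(Mul(22, Pow(-18941, -1)), Mul(4528219, Rational(1, 3882205))) = Add(Mul(22, Rational(-1, 18941)), Rational(4528219, 3882205)) = Add(Rational(-22, 18941), Rational(4528219, 3882205)) = Rational(85683587569, 73532844905)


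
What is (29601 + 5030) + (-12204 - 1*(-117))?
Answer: 22544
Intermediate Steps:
(29601 + 5030) + (-12204 - 1*(-117)) = 34631 + (-12204 + 117) = 34631 - 12087 = 22544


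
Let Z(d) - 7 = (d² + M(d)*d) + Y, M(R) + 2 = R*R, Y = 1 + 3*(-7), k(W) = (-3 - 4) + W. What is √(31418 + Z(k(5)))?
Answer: √31405 ≈ 177.21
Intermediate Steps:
k(W) = -7 + W
Y = -20 (Y = 1 - 21 = -20)
M(R) = -2 + R² (M(R) = -2 + R*R = -2 + R²)
Z(d) = -13 + d² + d*(-2 + d²) (Z(d) = 7 + ((d² + (-2 + d²)*d) - 20) = 7 + ((d² + d*(-2 + d²)) - 20) = 7 + (-20 + d² + d*(-2 + d²)) = -13 + d² + d*(-2 + d²))
√(31418 + Z(k(5))) = √(31418 + (-13 + (-7 + 5)² + (-7 + 5)*(-2 + (-7 + 5)²))) = √(31418 + (-13 + (-2)² - 2*(-2 + (-2)²))) = √(31418 + (-13 + 4 - 2*(-2 + 4))) = √(31418 + (-13 + 4 - 2*2)) = √(31418 + (-13 + 4 - 4)) = √(31418 - 13) = √31405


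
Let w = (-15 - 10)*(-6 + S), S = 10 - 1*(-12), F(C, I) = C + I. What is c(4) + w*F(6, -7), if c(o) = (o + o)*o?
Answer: 432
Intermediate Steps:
S = 22 (S = 10 + 12 = 22)
w = -400 (w = (-15 - 10)*(-6 + 22) = -25*16 = -400)
c(o) = 2*o² (c(o) = (2*o)*o = 2*o²)
c(4) + w*F(6, -7) = 2*4² - 400*(6 - 7) = 2*16 - 400*(-1) = 32 + 400 = 432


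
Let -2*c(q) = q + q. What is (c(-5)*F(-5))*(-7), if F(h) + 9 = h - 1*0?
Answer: 490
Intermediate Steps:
F(h) = -9 + h (F(h) = -9 + (h - 1*0) = -9 + (h + 0) = -9 + h)
c(q) = -q (c(q) = -(q + q)/2 = -q)
(c(-5)*F(-5))*(-7) = ((-1*(-5))*(-9 - 5))*(-7) = (5*(-14))*(-7) = -70*(-7) = 490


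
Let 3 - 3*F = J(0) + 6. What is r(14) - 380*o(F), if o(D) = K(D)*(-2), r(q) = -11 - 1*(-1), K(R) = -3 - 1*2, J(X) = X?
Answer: -3810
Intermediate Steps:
F = -1 (F = 1 - (0 + 6)/3 = 1 - 1/3*6 = 1 - 2 = -1)
K(R) = -5 (K(R) = -3 - 2 = -5)
r(q) = -10 (r(q) = -11 + 1 = -10)
o(D) = 10 (o(D) = -5*(-2) = 10)
r(14) - 380*o(F) = -10 - 380*10 = -10 - 3800 = -3810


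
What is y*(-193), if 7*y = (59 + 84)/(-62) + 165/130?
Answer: 80674/2821 ≈ 28.598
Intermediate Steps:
y = -418/2821 (y = ((59 + 84)/(-62) + 165/130)/7 = (143*(-1/62) + 165*(1/130))/7 = (-143/62 + 33/26)/7 = (1/7)*(-418/403) = -418/2821 ≈ -0.14817)
y*(-193) = -418/2821*(-193) = 80674/2821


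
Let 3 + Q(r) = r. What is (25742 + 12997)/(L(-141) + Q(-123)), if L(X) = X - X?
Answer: -12913/42 ≈ -307.45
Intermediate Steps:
L(X) = 0
Q(r) = -3 + r
(25742 + 12997)/(L(-141) + Q(-123)) = (25742 + 12997)/(0 + (-3 - 123)) = 38739/(0 - 126) = 38739/(-126) = 38739*(-1/126) = -12913/42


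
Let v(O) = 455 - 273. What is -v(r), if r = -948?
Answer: -182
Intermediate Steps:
v(O) = 182
-v(r) = -1*182 = -182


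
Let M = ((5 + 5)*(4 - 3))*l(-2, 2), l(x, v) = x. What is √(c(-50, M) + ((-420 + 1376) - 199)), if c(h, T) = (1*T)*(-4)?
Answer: 3*√93 ≈ 28.931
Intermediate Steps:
M = -20 (M = ((5 + 5)*(4 - 3))*(-2) = (10*1)*(-2) = 10*(-2) = -20)
c(h, T) = -4*T (c(h, T) = T*(-4) = -4*T)
√(c(-50, M) + ((-420 + 1376) - 199)) = √(-4*(-20) + ((-420 + 1376) - 199)) = √(80 + (956 - 199)) = √(80 + 757) = √837 = 3*√93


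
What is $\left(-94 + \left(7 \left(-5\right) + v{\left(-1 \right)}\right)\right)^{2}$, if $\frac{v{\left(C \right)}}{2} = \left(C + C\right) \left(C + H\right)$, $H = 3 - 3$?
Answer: $15625$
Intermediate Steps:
$H = 0$ ($H = 3 - 3 = 0$)
$v{\left(C \right)} = 4 C^{2}$ ($v{\left(C \right)} = 2 \left(C + C\right) \left(C + 0\right) = 2 \cdot 2 C C = 2 \cdot 2 C^{2} = 4 C^{2}$)
$\left(-94 + \left(7 \left(-5\right) + v{\left(-1 \right)}\right)\right)^{2} = \left(-94 + \left(7 \left(-5\right) + 4 \left(-1\right)^{2}\right)\right)^{2} = \left(-94 + \left(-35 + 4 \cdot 1\right)\right)^{2} = \left(-94 + \left(-35 + 4\right)\right)^{2} = \left(-94 - 31\right)^{2} = \left(-125\right)^{2} = 15625$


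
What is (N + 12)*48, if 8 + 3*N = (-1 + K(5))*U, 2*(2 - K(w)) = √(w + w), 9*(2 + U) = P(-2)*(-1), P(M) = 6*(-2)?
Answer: 1312/3 + 16*√10/3 ≈ 454.20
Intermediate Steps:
P(M) = -12
U = -⅔ (U = -2 + (-12*(-1))/9 = -2 + (⅑)*12 = -2 + 4/3 = -⅔ ≈ -0.66667)
K(w) = 2 - √2*√w/2 (K(w) = 2 - √(w + w)/2 = 2 - √2*√w/2)
N = -26/9 + √10/9 (N = -8/3 + ((-1 + (2 - √2*√5/2))*(-⅔))/3 = -8/3 + ((-1 + (2 - √10/2))*(-⅔))/3 = -8/3 + ((1 - √10/2)*(-⅔))/3 = -8/3 + (-⅔ + √10/3)/3 = -8/3 + (-2/9 + √10/9) = -26/9 + √10/9 ≈ -2.5375)
(N + 12)*48 = ((-26/9 + √10/9) + 12)*48 = (82/9 + √10/9)*48 = 1312/3 + 16*√10/3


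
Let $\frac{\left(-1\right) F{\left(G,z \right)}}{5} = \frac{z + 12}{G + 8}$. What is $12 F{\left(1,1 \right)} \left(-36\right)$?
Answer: $3120$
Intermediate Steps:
$F{\left(G,z \right)} = - \frac{5 \left(12 + z\right)}{8 + G}$ ($F{\left(G,z \right)} = - 5 \frac{z + 12}{G + 8} = - 5 \frac{12 + z}{8 + G} = - \frac{5 \left(12 + z\right)}{8 + G}$)
$12 F{\left(1,1 \right)} \left(-36\right) = 12 \frac{5 \left(-12 - 1\right)}{8 + 1} \left(-36\right) = 12 \frac{5 \left(-12 - 1\right)}{9} \left(-36\right) = 12 \cdot 5 \cdot \frac{1}{9} \left(-13\right) \left(-36\right) = 12 \left(- \frac{65}{9}\right) \left(-36\right) = \left(- \frac{260}{3}\right) \left(-36\right) = 3120$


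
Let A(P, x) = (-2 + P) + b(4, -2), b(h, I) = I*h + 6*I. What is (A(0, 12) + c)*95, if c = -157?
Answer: -17005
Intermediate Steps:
b(h, I) = 6*I + I*h
A(P, x) = -22 + P (A(P, x) = (-2 + P) - 2*(6 + 4) = (-2 + P) - 2*10 = (-2 + P) - 20 = -22 + P)
(A(0, 12) + c)*95 = ((-22 + 0) - 157)*95 = (-22 - 157)*95 = -179*95 = -17005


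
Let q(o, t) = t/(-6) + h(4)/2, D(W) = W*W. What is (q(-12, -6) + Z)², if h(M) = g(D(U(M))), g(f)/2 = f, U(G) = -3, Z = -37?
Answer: 729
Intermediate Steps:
D(W) = W²
g(f) = 2*f
h(M) = 18 (h(M) = 2*(-3)² = 2*9 = 18)
q(o, t) = 9 - t/6 (q(o, t) = t/(-6) + 18/2 = t*(-⅙) + 18*(½) = -t/6 + 9 = 9 - t/6)
(q(-12, -6) + Z)² = ((9 - ⅙*(-6)) - 37)² = ((9 + 1) - 37)² = (10 - 37)² = (-27)² = 729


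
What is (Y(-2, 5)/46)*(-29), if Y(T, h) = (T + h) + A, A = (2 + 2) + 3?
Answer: -145/23 ≈ -6.3043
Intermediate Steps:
A = 7 (A = 4 + 3 = 7)
Y(T, h) = 7 + T + h (Y(T, h) = (T + h) + 7 = 7 + T + h)
(Y(-2, 5)/46)*(-29) = ((7 - 2 + 5)/46)*(-29) = (10*(1/46))*(-29) = (5/23)*(-29) = -145/23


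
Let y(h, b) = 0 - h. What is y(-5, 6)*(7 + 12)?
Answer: 95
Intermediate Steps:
y(h, b) = -h
y(-5, 6)*(7 + 12) = (-1*(-5))*(7 + 12) = 5*19 = 95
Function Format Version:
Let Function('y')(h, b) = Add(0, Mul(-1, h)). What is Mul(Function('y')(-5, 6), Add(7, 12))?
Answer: 95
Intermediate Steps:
Function('y')(h, b) = Mul(-1, h)
Mul(Function('y')(-5, 6), Add(7, 12)) = Mul(Mul(-1, -5), Add(7, 12)) = Mul(5, 19) = 95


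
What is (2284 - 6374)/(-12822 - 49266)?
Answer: 2045/31044 ≈ 0.065874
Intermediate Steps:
(2284 - 6374)/(-12822 - 49266) = -4090/(-62088) = -4090*(-1/62088) = 2045/31044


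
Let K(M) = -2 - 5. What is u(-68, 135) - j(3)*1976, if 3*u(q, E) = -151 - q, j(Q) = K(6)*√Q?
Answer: -83/3 + 13832*√3 ≈ 23930.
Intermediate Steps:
K(M) = -7
j(Q) = -7*√Q
u(q, E) = -151/3 - q/3 (u(q, E) = (-151 - q)/3 = -151/3 - q/3)
u(-68, 135) - j(3)*1976 = (-151/3 - ⅓*(-68)) - (-7*√3)*1976 = (-151/3 + 68/3) - (-13832)*√3 = -83/3 + 13832*√3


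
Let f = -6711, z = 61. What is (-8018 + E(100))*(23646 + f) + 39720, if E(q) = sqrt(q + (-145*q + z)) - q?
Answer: -137438610 + 16935*I*sqrt(14339) ≈ -1.3744e+8 + 2.0279e+6*I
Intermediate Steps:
E(q) = sqrt(61 - 144*q) - q (E(q) = sqrt(q + (-145*q + 61)) - q = sqrt(q + (61 - 145*q)) - q = sqrt(61 - 144*q) - q)
(-8018 + E(100))*(23646 + f) + 39720 = (-8018 + (sqrt(61 - 144*100) - 1*100))*(23646 - 6711) + 39720 = (-8018 + (sqrt(61 - 14400) - 100))*16935 + 39720 = (-8018 + (sqrt(-14339) - 100))*16935 + 39720 = (-8018 + (I*sqrt(14339) - 100))*16935 + 39720 = (-8018 + (-100 + I*sqrt(14339)))*16935 + 39720 = (-8118 + I*sqrt(14339))*16935 + 39720 = (-137478330 + 16935*I*sqrt(14339)) + 39720 = -137438610 + 16935*I*sqrt(14339)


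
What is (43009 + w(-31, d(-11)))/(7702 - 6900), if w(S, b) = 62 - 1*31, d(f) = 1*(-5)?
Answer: 21520/401 ≈ 53.666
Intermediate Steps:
d(f) = -5
w(S, b) = 31 (w(S, b) = 62 - 31 = 31)
(43009 + w(-31, d(-11)))/(7702 - 6900) = (43009 + 31)/(7702 - 6900) = 43040/802 = 43040*(1/802) = 21520/401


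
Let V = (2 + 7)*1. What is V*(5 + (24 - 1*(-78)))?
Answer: 963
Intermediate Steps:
V = 9 (V = 9*1 = 9)
V*(5 + (24 - 1*(-78))) = 9*(5 + (24 - 1*(-78))) = 9*(5 + (24 + 78)) = 9*(5 + 102) = 9*107 = 963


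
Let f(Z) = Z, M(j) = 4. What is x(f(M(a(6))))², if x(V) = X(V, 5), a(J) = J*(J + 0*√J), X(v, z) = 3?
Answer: 9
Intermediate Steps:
a(J) = J² (a(J) = J*(J + 0) = J*J = J²)
x(V) = 3
x(f(M(a(6))))² = 3² = 9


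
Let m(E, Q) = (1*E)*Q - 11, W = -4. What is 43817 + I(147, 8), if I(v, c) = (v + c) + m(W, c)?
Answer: 43929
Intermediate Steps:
m(E, Q) = -11 + E*Q (m(E, Q) = E*Q - 11 = -11 + E*Q)
I(v, c) = -11 + v - 3*c (I(v, c) = (v + c) + (-11 - 4*c) = (c + v) + (-11 - 4*c) = -11 + v - 3*c)
43817 + I(147, 8) = 43817 + (-11 + 147 - 3*8) = 43817 + (-11 + 147 - 24) = 43817 + 112 = 43929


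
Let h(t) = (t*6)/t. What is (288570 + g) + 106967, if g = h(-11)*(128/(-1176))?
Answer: 19381281/49 ≈ 3.9554e+5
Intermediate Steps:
h(t) = 6 (h(t) = (6*t)/t = 6)
g = -32/49 (g = 6*(128/(-1176)) = 6*(128*(-1/1176)) = 6*(-16/147) = -32/49 ≈ -0.65306)
(288570 + g) + 106967 = (288570 - 32/49) + 106967 = 14139898/49 + 106967 = 19381281/49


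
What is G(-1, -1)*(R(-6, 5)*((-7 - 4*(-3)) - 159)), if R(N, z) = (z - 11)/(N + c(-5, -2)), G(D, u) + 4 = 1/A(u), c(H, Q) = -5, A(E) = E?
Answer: 420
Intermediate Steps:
G(D, u) = -4 + 1/u
R(N, z) = (-11 + z)/(-5 + N) (R(N, z) = (z - 11)/(N - 5) = (-11 + z)/(-5 + N))
G(-1, -1)*(R(-6, 5)*((-7 - 4*(-3)) - 159)) = (-4 + 1/(-1))*(((-11 + 5)/(-5 - 6))*((-7 - 4*(-3)) - 159)) = (-4 - 1)*((-6/(-11))*((-7 + 12) - 159)) = -5*(-1/11*(-6))*(5 - 159) = -30*(-154)/11 = -5*(-84) = 420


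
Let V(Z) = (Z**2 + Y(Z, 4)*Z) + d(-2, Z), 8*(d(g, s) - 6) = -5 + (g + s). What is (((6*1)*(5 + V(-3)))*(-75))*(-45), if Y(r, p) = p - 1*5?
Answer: 880875/2 ≈ 4.4044e+5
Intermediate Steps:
Y(r, p) = -5 + p (Y(r, p) = p - 5 = -5 + p)
d(g, s) = 43/8 + g/8 + s/8 (d(g, s) = 6 + (-5 + (g + s))/8 = 6 + (-5 + g + s)/8 = 6 + (-5/8 + g/8 + s/8) = 43/8 + g/8 + s/8)
V(Z) = 41/8 + Z**2 - 7*Z/8 (V(Z) = (Z**2 + (-5 + 4)*Z) + (43/8 + (1/8)*(-2) + Z/8) = (Z**2 - Z) + (43/8 - 1/4 + Z/8) = (Z**2 - Z) + (41/8 + Z/8) = 41/8 + Z**2 - 7*Z/8)
(((6*1)*(5 + V(-3)))*(-75))*(-45) = (((6*1)*(5 + (41/8 + (-3)**2 - 7/8*(-3))))*(-75))*(-45) = ((6*(5 + (41/8 + 9 + 21/8)))*(-75))*(-45) = ((6*(5 + 67/4))*(-75))*(-45) = ((6*(87/4))*(-75))*(-45) = ((261/2)*(-75))*(-45) = -19575/2*(-45) = 880875/2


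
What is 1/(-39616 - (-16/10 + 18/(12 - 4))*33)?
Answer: -20/792749 ≈ -2.5229e-5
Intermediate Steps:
1/(-39616 - (-16/10 + 18/(12 - 4))*33) = 1/(-39616 - (-16*1/10 + 18/8)*33) = 1/(-39616 - (-8/5 + 18*(1/8))*33) = 1/(-39616 - (-8/5 + 9/4)*33) = 1/(-39616 - 1*13/20*33) = 1/(-39616 - 13/20*33) = 1/(-39616 - 429/20) = 1/(-792749/20) = -20/792749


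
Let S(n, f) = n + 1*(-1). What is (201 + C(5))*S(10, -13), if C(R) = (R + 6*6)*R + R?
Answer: 3699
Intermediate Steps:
C(R) = R + R*(36 + R) (C(R) = (R + 36)*R + R = (36 + R)*R + R = R*(36 + R) + R = R + R*(36 + R))
S(n, f) = -1 + n (S(n, f) = n - 1 = -1 + n)
(201 + C(5))*S(10, -13) = (201 + 5*(37 + 5))*(-1 + 10) = (201 + 5*42)*9 = (201 + 210)*9 = 411*9 = 3699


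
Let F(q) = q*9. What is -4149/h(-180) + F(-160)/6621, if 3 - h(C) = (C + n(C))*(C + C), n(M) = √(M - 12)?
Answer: -159328951161/1035704493407 + 1327680*I*√3/469281601 ≈ -0.15384 + 0.0049003*I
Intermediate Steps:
F(q) = 9*q
n(M) = √(-12 + M)
h(C) = 3 - 2*C*(C + √(-12 + C)) (h(C) = 3 - (C + √(-12 + C))*(C + C) = 3 - (C + √(-12 + C))*2*C = 3 - 2*C*(C + √(-12 + C)))
-4149/h(-180) + F(-160)/6621 = -4149/(3 - 2*(-180)² - 2*(-180)*√(-12 - 180)) + (9*(-160))/6621 = -4149/(3 - 2*32400 - 2*(-180)*√(-192)) - 1440*1/6621 = -4149/(3 - 64800 - 2*(-180)*8*I*√3) - 480/2207 = -4149/(3 - 64800 + 2880*I*√3) - 480/2207 = -4149/(-64797 + 2880*I*√3) - 480/2207 = -480/2207 - 4149/(-64797 + 2880*I*√3)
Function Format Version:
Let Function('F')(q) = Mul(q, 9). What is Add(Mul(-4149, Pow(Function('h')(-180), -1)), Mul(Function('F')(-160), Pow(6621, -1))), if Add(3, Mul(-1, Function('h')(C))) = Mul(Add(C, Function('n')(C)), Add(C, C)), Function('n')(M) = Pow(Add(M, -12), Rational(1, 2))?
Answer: Add(Rational(-159328951161, 1035704493407), Mul(Rational(1327680, 469281601), I, Pow(3, Rational(1, 2)))) ≈ Add(-0.15384, Mul(0.0049003, I))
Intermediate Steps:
Function('F')(q) = Mul(9, q)
Function('n')(M) = Pow(Add(-12, M), Rational(1, 2))
Function('h')(C) = Add(3, Mul(-2, C, Add(C, Pow(Add(-12, C), Rational(1, 2))))) (Function('h')(C) = Add(3, Mul(-1, Mul(Add(C, Pow(Add(-12, C), Rational(1, 2))), Add(C, C)))) = Add(3, Mul(-1, Mul(Add(C, Pow(Add(-12, C), Rational(1, 2))), Mul(2, C)))) = Add(3, Mul(-1, Mul(2, C, Add(C, Pow(Add(-12, C), Rational(1, 2)))))) = Add(3, Mul(-2, C, Add(C, Pow(Add(-12, C), Rational(1, 2))))))
Add(Mul(-4149, Pow(Function('h')(-180), -1)), Mul(Function('F')(-160), Pow(6621, -1))) = Add(Mul(-4149, Pow(Add(3, Mul(-2, Pow(-180, 2)), Mul(-2, -180, Pow(Add(-12, -180), Rational(1, 2)))), -1)), Mul(Mul(9, -160), Pow(6621, -1))) = Add(Mul(-4149, Pow(Add(3, Mul(-2, 32400), Mul(-2, -180, Pow(-192, Rational(1, 2)))), -1)), Mul(-1440, Rational(1, 6621))) = Add(Mul(-4149, Pow(Add(3, -64800, Mul(-2, -180, Mul(8, I, Pow(3, Rational(1, 2))))), -1)), Rational(-480, 2207)) = Add(Mul(-4149, Pow(Add(3, -64800, Mul(2880, I, Pow(3, Rational(1, 2)))), -1)), Rational(-480, 2207)) = Add(Mul(-4149, Pow(Add(-64797, Mul(2880, I, Pow(3, Rational(1, 2)))), -1)), Rational(-480, 2207)) = Add(Rational(-480, 2207), Mul(-4149, Pow(Add(-64797, Mul(2880, I, Pow(3, Rational(1, 2)))), -1)))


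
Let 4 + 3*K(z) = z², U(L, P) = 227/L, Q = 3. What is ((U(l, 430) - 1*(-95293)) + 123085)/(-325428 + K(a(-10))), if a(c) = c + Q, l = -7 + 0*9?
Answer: -509473/759297 ≈ -0.67098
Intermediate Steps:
l = -7 (l = -7 + 0 = -7)
a(c) = 3 + c (a(c) = c + 3 = 3 + c)
K(z) = -4/3 + z²/3
((U(l, 430) - 1*(-95293)) + 123085)/(-325428 + K(a(-10))) = ((227/(-7) - 1*(-95293)) + 123085)/(-325428 + (-4/3 + (3 - 10)²/3)) = ((227*(-⅐) + 95293) + 123085)/(-325428 + (-4/3 + (⅓)*(-7)²)) = ((-227/7 + 95293) + 123085)/(-325428 + (-4/3 + (⅓)*49)) = (666824/7 + 123085)/(-325428 + (-4/3 + 49/3)) = 1528419/(7*(-325428 + 15)) = (1528419/7)/(-325413) = (1528419/7)*(-1/325413) = -509473/759297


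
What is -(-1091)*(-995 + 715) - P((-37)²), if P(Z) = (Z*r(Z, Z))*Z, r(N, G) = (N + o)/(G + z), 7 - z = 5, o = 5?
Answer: -997970098/457 ≈ -2.1837e+6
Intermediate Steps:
z = 2 (z = 7 - 1*5 = 7 - 5 = 2)
r(N, G) = (5 + N)/(2 + G) (r(N, G) = (N + 5)/(G + 2) = (5 + N)/(2 + G))
P(Z) = Z²*(5 + Z)/(2 + Z) (P(Z) = (Z*((5 + Z)/(2 + Z)))*Z = (Z*(5 + Z)/(2 + Z))*Z = Z²*(5 + Z)/(2 + Z))
-(-1091)*(-995 + 715) - P((-37)²) = -(-1091)*(-995 + 715) - ((-37)²)²*(5 + (-37)²)/(2 + (-37)²) = -(-1091)*(-280) - 1369²*(5 + 1369)/(2 + 1369) = -1*305480 - 1874161*1374/1371 = -305480 - 1874161*1374/1371 = -305480 - 1*858365738/457 = -305480 - 858365738/457 = -997970098/457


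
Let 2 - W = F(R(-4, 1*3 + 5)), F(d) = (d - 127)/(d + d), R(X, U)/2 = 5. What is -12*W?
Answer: -471/5 ≈ -94.200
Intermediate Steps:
R(X, U) = 10 (R(X, U) = 2*5 = 10)
F(d) = (-127 + d)/(2*d) (F(d) = (-127 + d)/((2*d)) = (-127 + d)*(1/(2*d)) = (-127 + d)/(2*d))
W = 157/20 (W = 2 - (-127 + 10)/(2*10) = 2 - (-117)/(2*10) = 2 - 1*(-117/20) = 2 + 117/20 = 157/20 ≈ 7.8500)
-12*W = -12*157/20 = -471/5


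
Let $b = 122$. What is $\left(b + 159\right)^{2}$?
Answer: $78961$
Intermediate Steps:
$\left(b + 159\right)^{2} = \left(122 + 159\right)^{2} = 281^{2} = 78961$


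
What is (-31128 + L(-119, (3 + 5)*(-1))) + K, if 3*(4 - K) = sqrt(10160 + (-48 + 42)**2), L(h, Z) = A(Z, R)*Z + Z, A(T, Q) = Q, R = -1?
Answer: -31124 - 2*sqrt(2549)/3 ≈ -31158.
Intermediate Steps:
L(h, Z) = 0 (L(h, Z) = -Z + Z = 0)
K = 4 - 2*sqrt(2549)/3 (K = 4 - sqrt(10160 + (-48 + 42)**2)/3 = 4 - sqrt(10160 + (-6)**2)/3 = 4 - sqrt(10160 + 36)/3 = 4 - 2*sqrt(2549)/3 ≈ -29.658)
(-31128 + L(-119, (3 + 5)*(-1))) + K = (-31128 + 0) + (4 - 2*sqrt(2549)/3) = -31128 + (4 - 2*sqrt(2549)/3) = -31124 - 2*sqrt(2549)/3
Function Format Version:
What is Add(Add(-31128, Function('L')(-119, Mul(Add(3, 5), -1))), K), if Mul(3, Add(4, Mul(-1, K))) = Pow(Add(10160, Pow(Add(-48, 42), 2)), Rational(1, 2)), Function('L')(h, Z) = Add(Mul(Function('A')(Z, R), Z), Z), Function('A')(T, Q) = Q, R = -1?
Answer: Add(-31124, Mul(Rational(-2, 3), Pow(2549, Rational(1, 2)))) ≈ -31158.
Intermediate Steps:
Function('L')(h, Z) = 0 (Function('L')(h, Z) = Add(Mul(-1, Z), Z) = 0)
K = Add(4, Mul(Rational(-2, 3), Pow(2549, Rational(1, 2)))) (K = Add(4, Mul(Rational(-1, 3), Pow(Add(10160, Pow(Add(-48, 42), 2)), Rational(1, 2)))) = Add(4, Mul(Rational(-1, 3), Pow(Add(10160, Pow(-6, 2)), Rational(1, 2)))) = Add(4, Mul(Rational(-1, 3), Pow(Add(10160, 36), Rational(1, 2)))) = Add(4, Mul(Rational(-1, 3), Pow(10196, Rational(1, 2)))) = Add(4, Mul(Rational(-1, 3), Mul(2, Pow(2549, Rational(1, 2))))) = Add(4, Mul(Rational(-2, 3), Pow(2549, Rational(1, 2)))) ≈ -29.658)
Add(Add(-31128, Function('L')(-119, Mul(Add(3, 5), -1))), K) = Add(Add(-31128, 0), Add(4, Mul(Rational(-2, 3), Pow(2549, Rational(1, 2))))) = Add(-31128, Add(4, Mul(Rational(-2, 3), Pow(2549, Rational(1, 2))))) = Add(-31124, Mul(Rational(-2, 3), Pow(2549, Rational(1, 2))))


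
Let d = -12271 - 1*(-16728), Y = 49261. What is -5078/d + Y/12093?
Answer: 158148023/53898501 ≈ 2.9342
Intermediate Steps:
d = 4457 (d = -12271 + 16728 = 4457)
-5078/d + Y/12093 = -5078/4457 + 49261/12093 = 158148023/53898501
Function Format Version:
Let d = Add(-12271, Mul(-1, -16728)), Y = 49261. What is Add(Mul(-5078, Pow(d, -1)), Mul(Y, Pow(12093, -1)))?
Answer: Rational(158148023, 53898501) ≈ 2.9342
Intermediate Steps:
d = 4457 (d = Add(-12271, 16728) = 4457)
Add(Mul(-5078, Pow(d, -1)), Mul(Y, Pow(12093, -1))) = Add(Mul(-5078, Pow(4457, -1)), Mul(49261, Pow(12093, -1))) = Add(Mul(-5078, Rational(1, 4457)), Mul(49261, Rational(1, 12093))) = Add(Rational(-5078, 4457), Rational(49261, 12093)) = Rational(158148023, 53898501)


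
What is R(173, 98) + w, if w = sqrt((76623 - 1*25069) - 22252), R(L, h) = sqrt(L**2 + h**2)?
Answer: sqrt(39533) + 7*sqrt(598) ≈ 370.01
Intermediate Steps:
w = 7*sqrt(598) (w = sqrt((76623 - 25069) - 22252) = sqrt(51554 - 22252) = sqrt(29302) = 7*sqrt(598) ≈ 171.18)
R(173, 98) + w = sqrt(173**2 + 98**2) + 7*sqrt(598) = sqrt(29929 + 9604) + 7*sqrt(598) = sqrt(39533) + 7*sqrt(598)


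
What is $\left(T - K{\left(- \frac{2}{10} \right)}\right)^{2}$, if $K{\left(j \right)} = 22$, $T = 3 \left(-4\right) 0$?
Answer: $484$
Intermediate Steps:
$T = 0$ ($T = \left(-12\right) 0 = 0$)
$\left(T - K{\left(- \frac{2}{10} \right)}\right)^{2} = \left(0 - 22\right)^{2} = \left(-22\right)^{2} = 484$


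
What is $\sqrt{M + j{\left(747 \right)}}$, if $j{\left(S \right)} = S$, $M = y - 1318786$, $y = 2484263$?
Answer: $4 \sqrt{72889} \approx 1079.9$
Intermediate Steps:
$M = 1165477$ ($M = 2484263 - 1318786 = 1165477$)
$\sqrt{M + j{\left(747 \right)}} = \sqrt{1165477 + 747} = \sqrt{1166224} = 4 \sqrt{72889}$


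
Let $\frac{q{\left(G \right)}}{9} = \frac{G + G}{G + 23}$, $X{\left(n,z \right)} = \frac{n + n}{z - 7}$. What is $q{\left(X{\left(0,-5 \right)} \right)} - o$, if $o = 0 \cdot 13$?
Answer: $0$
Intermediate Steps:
$X{\left(n,z \right)} = \frac{2 n}{-7 + z}$
$o = 0$
$q{\left(G \right)} = \frac{18 G}{23 + G}$ ($q{\left(G \right)} = 9 \frac{G + G}{G + 23} = 9 \frac{2 G}{23 + G} = \frac{18 G}{23 + G}$)
$q{\left(X{\left(0,-5 \right)} \right)} - o = \frac{18 \cdot 2 \cdot 0 \frac{1}{-7 - 5}}{23 + 2 \cdot 0 \frac{1}{-7 - 5}} - 0 = \frac{18 \cdot 2 \cdot 0 \frac{1}{-12}}{23 + 2 \cdot 0 \frac{1}{-12}} + 0 = \frac{18 \cdot 2 \cdot 0 \left(- \frac{1}{12}\right)}{23 + 2 \cdot 0 \left(- \frac{1}{12}\right)} + 0 = 18 \cdot 0 \frac{1}{23 + 0} + 0 = 18 \cdot 0 \cdot \frac{1}{23} + 0 = 0 + 0 = 0$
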